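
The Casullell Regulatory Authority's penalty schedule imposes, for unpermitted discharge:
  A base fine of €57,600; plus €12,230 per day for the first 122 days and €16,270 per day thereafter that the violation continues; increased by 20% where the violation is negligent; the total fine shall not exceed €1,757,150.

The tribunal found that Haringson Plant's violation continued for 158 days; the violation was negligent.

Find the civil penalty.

€1,757,150

First 122 days: 122 × €12,230 = €1,492,060
Remaining days: (158 − 122) × €16,270 = €585,720
Per-day component: €1,492,060 + €585,720 = €2,077,780
Base plus per-day: €57,600 + €2,077,780 = €2,135,380
Enhancement: 20% of €2,135,380 = €427,076
Enhanced fine: €2,135,380 + €427,076 = €2,562,456
Cap at €1,757,150: €2,562,456 exceeds the cap → €1,757,150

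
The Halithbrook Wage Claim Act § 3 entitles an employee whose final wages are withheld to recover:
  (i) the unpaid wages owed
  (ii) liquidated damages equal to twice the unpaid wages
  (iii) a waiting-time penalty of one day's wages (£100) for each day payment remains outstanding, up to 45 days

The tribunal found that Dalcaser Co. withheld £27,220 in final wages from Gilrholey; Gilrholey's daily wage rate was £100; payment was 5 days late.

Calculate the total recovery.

Doubled: 2 × £27,220 = £54,440
Penalty days: min(5, 45) = 5
Waiting-time penalty: 5 × £100 = £500
Total award: £27,220 + £54,440 + £500 = £82,160

Total award: £82,160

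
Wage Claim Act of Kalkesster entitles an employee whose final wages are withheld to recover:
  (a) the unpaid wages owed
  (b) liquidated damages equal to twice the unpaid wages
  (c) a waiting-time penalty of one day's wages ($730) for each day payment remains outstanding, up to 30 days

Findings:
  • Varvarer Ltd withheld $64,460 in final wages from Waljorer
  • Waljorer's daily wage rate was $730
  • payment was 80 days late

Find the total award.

Doubled: 2 × $64,460 = $128,920
Penalty days: min(80, 30) = 30
Waiting-time penalty: 30 × $730 = $21,900
Total award: $64,460 + $128,920 + $21,900 = $215,280

$215,280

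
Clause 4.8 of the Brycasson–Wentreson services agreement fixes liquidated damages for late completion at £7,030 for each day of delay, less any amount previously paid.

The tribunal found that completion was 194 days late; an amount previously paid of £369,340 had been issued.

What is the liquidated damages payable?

Liquidated damages: £994,480

Per-day damages: 194 × £7,030 = £1,363,820
Less amount previously paid: £1,363,820 − £369,340 = £994,480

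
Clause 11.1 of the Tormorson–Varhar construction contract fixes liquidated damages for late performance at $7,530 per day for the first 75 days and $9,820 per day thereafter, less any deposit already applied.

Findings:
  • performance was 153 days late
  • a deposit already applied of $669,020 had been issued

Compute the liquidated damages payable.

$661,690

First 75 days: 75 × $7,530 = $564,750
Remaining days: (153 − 75) × $9,820 = $765,960
Accrued per-day damages: $564,750 + $765,960 = $1,330,710
Less deposit already applied: $1,330,710 − $669,020 = $661,690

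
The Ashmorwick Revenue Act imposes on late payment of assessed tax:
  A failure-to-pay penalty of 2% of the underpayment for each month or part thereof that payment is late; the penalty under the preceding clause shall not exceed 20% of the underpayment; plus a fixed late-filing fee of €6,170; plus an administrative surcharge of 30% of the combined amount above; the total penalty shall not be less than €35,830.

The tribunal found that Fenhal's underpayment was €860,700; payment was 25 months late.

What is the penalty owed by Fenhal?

€231,803

Accrued rate: 2% × 25 = 50%, capped at 20% → 20%
Failure-to-pay penalty: 20% of €860,700 = €172,140
Penalty before surcharge: €172,140 + €6,170 = €178,310
Administrative surcharge: 30% of €178,310 = €53,493
Total penalty: €178,310 + €53,493 = €231,803
Minimum €35,830: €231,803 meets the minimum, no increase.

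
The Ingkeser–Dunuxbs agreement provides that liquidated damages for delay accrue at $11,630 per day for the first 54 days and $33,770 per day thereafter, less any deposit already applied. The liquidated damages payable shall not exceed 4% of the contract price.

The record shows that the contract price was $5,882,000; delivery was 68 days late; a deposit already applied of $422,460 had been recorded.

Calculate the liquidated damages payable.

$235,280

First 54 days: 54 × $11,630 = $628,020
Remaining days: (68 − 54) × $33,770 = $472,780
Accrued per-day damages: $628,020 + $472,780 = $1,100,800
Less deposit already applied: $1,100,800 − $422,460 = $678,340
Cap: 4% of $5,882,000 = $235,280
Cap at $235,280: $678,340 exceeds the cap → $235,280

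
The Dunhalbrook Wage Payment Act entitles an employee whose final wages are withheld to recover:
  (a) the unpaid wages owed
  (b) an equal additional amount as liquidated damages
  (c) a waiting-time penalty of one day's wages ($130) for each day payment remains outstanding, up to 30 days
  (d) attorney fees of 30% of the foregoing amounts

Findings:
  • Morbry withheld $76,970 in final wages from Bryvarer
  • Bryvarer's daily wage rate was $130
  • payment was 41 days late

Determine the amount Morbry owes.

$205,192

Liquidated damages (equal amount): $76,970
Penalty days: min(41, 30) = 30
Waiting-time penalty: 30 × $130 = $3,900
Subtotal: $76,970 + $76,970 + $3,900 = $157,840
Attorney fees: 30% of $157,840 = $47,352
Total award: $157,840 + $47,352 = $205,192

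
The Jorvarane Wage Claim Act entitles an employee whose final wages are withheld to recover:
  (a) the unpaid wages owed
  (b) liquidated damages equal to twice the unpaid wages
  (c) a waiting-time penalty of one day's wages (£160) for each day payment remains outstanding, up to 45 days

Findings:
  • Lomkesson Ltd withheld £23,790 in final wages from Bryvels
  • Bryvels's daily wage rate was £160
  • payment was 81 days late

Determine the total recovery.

£78,570

Doubled: 2 × £23,790 = £47,580
Penalty days: min(81, 45) = 45
Waiting-time penalty: 45 × £160 = £7,200
Total award: £23,790 + £47,580 + £7,200 = £78,570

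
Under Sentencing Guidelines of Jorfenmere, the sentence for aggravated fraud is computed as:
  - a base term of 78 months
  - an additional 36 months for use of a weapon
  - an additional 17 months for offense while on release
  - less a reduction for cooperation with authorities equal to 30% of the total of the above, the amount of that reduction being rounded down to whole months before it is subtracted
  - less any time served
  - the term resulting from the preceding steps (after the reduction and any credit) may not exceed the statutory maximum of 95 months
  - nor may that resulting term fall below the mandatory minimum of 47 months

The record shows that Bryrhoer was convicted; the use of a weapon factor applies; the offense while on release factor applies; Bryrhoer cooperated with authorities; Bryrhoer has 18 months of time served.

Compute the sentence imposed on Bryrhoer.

74 months

Use of a weapon enhancement: +36 months
Offense while on release enhancement: +17 months
Adjusted term: 78 months + 36 months + 17 months = 131 months
Cooperation with authorities reduction: 30% of 131 months = 39 months (rounded down)
After reduction: 131 − 39 = 92 months
Less time served: 92 months − 18 months = 74 months
Cap at 95 months: 74 months is within the cap, no reduction.
Minimum 47 months: 74 months meets the minimum, no increase.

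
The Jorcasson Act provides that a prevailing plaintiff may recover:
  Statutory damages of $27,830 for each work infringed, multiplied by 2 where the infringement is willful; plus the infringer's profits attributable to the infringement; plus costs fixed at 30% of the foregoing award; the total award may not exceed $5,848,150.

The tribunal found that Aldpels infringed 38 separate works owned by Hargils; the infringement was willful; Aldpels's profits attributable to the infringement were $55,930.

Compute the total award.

$2,822,313

Statutory damages: 38 × $27,830 = $1,057,540
Doubled: 2 × $1,057,540 = $2,115,080
Combined award: $2,115,080 + $55,930 = $2,171,010
Costs: 30% of $2,171,010 = $651,303
Award plus costs: $2,171,010 + $651,303 = $2,822,313
Cap at $5,848,150: $2,822,313 is within the cap, no reduction.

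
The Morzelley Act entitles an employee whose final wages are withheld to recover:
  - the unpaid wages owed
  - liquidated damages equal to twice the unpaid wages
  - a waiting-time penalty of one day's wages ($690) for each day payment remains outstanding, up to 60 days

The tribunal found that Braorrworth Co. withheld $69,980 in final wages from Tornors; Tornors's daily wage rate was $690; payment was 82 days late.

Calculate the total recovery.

Doubled: 2 × $69,980 = $139,960
Penalty days: min(82, 60) = 60
Waiting-time penalty: 60 × $690 = $41,400
Total award: $69,980 + $139,960 + $41,400 = $251,340

$251,340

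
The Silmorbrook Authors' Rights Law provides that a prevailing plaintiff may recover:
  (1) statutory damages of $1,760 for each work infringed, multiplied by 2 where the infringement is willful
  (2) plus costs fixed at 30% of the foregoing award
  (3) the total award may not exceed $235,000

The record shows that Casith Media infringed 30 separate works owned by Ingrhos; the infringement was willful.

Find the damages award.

Statutory damages: 30 × $1,760 = $52,800
Doubled: 2 × $52,800 = $105,600
Costs: 30% of $105,600 = $31,680
Award plus costs: $105,600 + $31,680 = $137,280
Cap at $235,000: $137,280 is within the cap, no reduction.

$137,280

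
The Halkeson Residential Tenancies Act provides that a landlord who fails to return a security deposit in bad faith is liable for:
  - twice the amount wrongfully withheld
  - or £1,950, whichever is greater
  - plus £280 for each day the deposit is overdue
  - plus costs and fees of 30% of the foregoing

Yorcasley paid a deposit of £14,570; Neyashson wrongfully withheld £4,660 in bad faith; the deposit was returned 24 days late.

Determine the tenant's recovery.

Recovery: £20,852

Doubled: 2 × £4,660 = £9,320
Minimum £1,950: £9,320 meets the minimum, no increase.
Late-return penalty: 24 × £280 = £6,720
Damages plus late penalty: £9,320 + £6,720 = £16,040
Costs and fees: 30% of £16,040 = £4,812
Total recovery: £16,040 + £4,812 = £20,852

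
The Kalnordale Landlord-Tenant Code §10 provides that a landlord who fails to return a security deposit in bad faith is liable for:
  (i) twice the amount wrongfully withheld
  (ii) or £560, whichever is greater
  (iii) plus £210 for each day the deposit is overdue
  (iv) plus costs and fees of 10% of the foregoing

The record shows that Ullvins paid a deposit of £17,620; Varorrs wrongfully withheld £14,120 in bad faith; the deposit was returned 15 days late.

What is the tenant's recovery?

£34,529

Doubled: 2 × £14,120 = £28,240
Minimum £560: £28,240 meets the minimum, no increase.
Late-return penalty: 15 × £210 = £3,150
Damages plus late penalty: £28,240 + £3,150 = £31,390
Costs and fees: 10% of £31,390 = £3,139
Total recovery: £31,390 + £3,139 = £34,529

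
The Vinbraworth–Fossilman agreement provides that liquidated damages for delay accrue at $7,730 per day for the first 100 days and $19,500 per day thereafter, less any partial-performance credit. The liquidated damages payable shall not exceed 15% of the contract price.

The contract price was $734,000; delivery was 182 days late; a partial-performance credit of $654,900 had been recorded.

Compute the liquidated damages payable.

First 100 days: 100 × $7,730 = $773,000
Remaining days: (182 − 100) × $19,500 = $1,599,000
Accrued per-day damages: $773,000 + $1,599,000 = $2,372,000
Less partial-performance credit: $2,372,000 − $654,900 = $1,717,100
Cap: 15% of $734,000 = $110,100
Cap at $110,100: $1,717,100 exceeds the cap → $110,100

$110,100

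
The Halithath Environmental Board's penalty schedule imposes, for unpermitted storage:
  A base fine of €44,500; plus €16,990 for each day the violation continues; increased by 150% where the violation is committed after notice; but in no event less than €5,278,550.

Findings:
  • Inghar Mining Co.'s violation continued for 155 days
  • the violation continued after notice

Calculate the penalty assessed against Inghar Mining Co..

€6,694,875

Per-day component: 155 × €16,990 = €2,633,450
Base plus per-day: €44,500 + €2,633,450 = €2,677,950
Enhancement: 150% of €2,677,950 = €4,016,925
Enhanced fine: €2,677,950 + €4,016,925 = €6,694,875
Minimum €5,278,550: €6,694,875 meets the minimum, no increase.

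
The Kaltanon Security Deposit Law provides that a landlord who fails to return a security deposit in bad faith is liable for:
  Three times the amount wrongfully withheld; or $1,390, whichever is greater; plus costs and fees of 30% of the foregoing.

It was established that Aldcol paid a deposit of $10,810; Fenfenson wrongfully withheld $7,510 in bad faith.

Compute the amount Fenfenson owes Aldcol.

$29,289

Trebled: 3 × $7,510 = $22,530
Minimum $1,390: $22,530 meets the minimum, no increase.
Costs and fees: 30% of $22,530 = $6,759
Total recovery: $22,530 + $6,759 = $29,289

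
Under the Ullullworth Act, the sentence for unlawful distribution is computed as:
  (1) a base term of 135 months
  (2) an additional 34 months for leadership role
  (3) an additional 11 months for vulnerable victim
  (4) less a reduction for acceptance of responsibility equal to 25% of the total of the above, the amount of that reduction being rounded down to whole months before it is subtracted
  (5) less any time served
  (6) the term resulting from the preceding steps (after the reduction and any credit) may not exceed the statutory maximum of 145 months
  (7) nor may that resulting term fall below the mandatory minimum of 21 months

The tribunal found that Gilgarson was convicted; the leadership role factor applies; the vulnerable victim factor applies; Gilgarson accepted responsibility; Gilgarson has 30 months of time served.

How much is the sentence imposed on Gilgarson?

105 months

Leadership role enhancement: +34 months
Vulnerable victim enhancement: +11 months
Adjusted term: 135 months + 34 months + 11 months = 180 months
Acceptance of responsibility reduction: 25% of 180 months = 45 months (rounded down)
After reduction: 180 − 45 = 135 months
Less time served: 135 months − 30 months = 105 months
Cap at 145 months: 105 months is within the cap, no reduction.
Minimum 21 months: 105 months meets the minimum, no increase.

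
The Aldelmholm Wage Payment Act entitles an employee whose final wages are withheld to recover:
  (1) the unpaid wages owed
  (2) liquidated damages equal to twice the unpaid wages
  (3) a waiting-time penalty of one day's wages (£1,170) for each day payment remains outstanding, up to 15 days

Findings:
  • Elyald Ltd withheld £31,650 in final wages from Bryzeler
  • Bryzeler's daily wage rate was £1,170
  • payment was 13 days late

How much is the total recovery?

Doubled: 2 × £31,650 = £63,300
Penalty days: min(13, 15) = 13
Waiting-time penalty: 13 × £1,170 = £15,210
Total award: £31,650 + £63,300 + £15,210 = £110,160

£110,160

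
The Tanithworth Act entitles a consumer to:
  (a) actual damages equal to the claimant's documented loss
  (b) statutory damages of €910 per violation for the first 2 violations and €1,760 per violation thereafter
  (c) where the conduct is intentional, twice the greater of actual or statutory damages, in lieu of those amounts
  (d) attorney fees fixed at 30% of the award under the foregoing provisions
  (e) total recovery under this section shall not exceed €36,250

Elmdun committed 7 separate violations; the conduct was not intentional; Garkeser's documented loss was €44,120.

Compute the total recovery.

First 2 violations: 2 × €910 = €1,820
Remaining violations: (7 − 2) × €1,760 = €8,800
Statutory damages: €1,820 + €8,800 = €10,620
Conduct not intentional: the in-lieu enhancement does not apply.
Actual plus statutory damages: €44,120 + €10,620 = €54,740
Attorney fees: 30% of €54,740 = €16,422
Total before cap: €54,740 + €16,422 = €71,162
Cap at €36,250: €71,162 exceeds the cap → €36,250

€36,250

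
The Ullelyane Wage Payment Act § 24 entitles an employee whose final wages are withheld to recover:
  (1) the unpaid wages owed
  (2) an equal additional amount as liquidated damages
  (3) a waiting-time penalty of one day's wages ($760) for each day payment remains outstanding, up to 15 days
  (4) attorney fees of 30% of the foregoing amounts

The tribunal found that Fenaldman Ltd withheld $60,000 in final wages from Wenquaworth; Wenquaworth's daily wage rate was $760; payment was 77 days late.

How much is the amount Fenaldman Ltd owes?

$170,820

Liquidated damages (equal amount): $60,000
Penalty days: min(77, 15) = 15
Waiting-time penalty: 15 × $760 = $11,400
Subtotal: $60,000 + $60,000 + $11,400 = $131,400
Attorney fees: 30% of $131,400 = $39,420
Total award: $131,400 + $39,420 = $170,820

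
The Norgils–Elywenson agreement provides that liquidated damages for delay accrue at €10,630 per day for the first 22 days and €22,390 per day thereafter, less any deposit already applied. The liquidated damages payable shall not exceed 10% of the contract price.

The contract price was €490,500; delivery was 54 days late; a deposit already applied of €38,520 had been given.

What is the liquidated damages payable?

First 22 days: 22 × €10,630 = €233,860
Remaining days: (54 − 22) × €22,390 = €716,480
Accrued per-day damages: €233,860 + €716,480 = €950,340
Less deposit already applied: €950,340 − €38,520 = €911,820
Cap: 10% of €490,500 = €49,050
Cap at €49,050: €911,820 exceeds the cap → €49,050

€49,050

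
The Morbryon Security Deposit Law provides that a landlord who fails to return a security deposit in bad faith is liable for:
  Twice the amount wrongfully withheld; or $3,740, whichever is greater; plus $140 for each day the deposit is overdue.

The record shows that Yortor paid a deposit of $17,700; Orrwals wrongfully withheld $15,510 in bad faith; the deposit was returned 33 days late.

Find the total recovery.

Recovery: $35,640

Doubled: 2 × $15,510 = $31,020
Minimum $3,740: $31,020 meets the minimum, no increase.
Late-return penalty: 33 × $140 = $4,620
Damages plus late penalty: $31,020 + $4,620 = $35,640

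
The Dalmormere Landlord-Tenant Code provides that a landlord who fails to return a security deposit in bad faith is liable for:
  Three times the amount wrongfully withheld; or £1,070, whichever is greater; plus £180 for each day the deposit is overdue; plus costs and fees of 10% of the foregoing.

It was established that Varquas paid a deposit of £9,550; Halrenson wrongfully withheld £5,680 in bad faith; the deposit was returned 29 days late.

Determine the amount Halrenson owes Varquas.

£24,486

Trebled: 3 × £5,680 = £17,040
Minimum £1,070: £17,040 meets the minimum, no increase.
Late-return penalty: 29 × £180 = £5,220
Damages plus late penalty: £17,040 + £5,220 = £22,260
Costs and fees: 10% of £22,260 = £2,226
Total recovery: £22,260 + £2,226 = £24,486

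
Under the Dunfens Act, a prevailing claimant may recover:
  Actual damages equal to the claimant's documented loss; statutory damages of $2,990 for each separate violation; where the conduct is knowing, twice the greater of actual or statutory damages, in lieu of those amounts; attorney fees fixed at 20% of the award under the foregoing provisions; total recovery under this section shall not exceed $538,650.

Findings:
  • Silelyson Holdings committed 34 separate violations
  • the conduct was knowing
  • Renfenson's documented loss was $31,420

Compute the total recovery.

$243,984

Statutory damages: 34 × $2,990 = $101,660
Greater of actual damages ($31,420) or statutory damages ($101,660): $101,660
Doubled: 2 × $101,660 = $203,320
Attorney fees: 20% of $203,320 = $40,664
Total before cap: $203,320 + $40,664 = $243,984
Cap at $538,650: $243,984 is within the cap, no reduction.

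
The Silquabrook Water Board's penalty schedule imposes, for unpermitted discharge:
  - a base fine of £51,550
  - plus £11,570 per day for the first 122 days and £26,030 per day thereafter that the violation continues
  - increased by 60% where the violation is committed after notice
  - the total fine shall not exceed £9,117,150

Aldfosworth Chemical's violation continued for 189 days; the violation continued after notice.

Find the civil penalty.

First 122 days: 122 × £11,570 = £1,411,540
Remaining days: (189 − 122) × £26,030 = £1,744,010
Per-day component: £1,411,540 + £1,744,010 = £3,155,550
Base plus per-day: £51,550 + £3,155,550 = £3,207,100
Enhancement: 60% of £3,207,100 = £1,924,260
Enhanced fine: £3,207,100 + £1,924,260 = £5,131,360
Cap at £9,117,150: £5,131,360 is within the cap, no reduction.

£5,131,360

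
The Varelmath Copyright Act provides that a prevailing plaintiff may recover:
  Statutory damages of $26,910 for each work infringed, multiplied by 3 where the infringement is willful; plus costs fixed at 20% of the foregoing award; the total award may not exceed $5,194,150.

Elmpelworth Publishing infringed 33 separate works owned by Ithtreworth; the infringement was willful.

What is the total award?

$3,196,908

Statutory damages: 33 × $26,910 = $888,030
Trebled: 3 × $888,030 = $2,664,090
Costs: 20% of $2,664,090 = $532,818
Award plus costs: $2,664,090 + $532,818 = $3,196,908
Cap at $5,194,150: $3,196,908 is within the cap, no reduction.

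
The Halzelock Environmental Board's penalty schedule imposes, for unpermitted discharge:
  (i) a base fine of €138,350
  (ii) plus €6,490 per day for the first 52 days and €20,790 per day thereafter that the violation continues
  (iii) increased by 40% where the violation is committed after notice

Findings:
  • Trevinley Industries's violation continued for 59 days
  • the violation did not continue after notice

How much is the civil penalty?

First 52 days: 52 × €6,490 = €337,480
Remaining days: (59 − 52) × €20,790 = €145,530
Per-day component: €337,480 + €145,530 = €483,010
Base plus per-day: €138,350 + €483,010 = €621,360
The violation did not continue after notice: no 40% increase.

€621,360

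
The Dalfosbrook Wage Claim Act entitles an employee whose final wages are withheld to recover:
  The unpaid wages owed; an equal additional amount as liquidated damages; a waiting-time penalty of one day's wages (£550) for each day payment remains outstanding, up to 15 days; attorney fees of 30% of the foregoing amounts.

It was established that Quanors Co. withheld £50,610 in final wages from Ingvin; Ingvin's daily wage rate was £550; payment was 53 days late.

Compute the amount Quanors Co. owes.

£142,311

Liquidated damages (equal amount): £50,610
Penalty days: min(53, 15) = 15
Waiting-time penalty: 15 × £550 = £8,250
Subtotal: £50,610 + £50,610 + £8,250 = £109,470
Attorney fees: 30% of £109,470 = £32,841
Total award: £109,470 + £32,841 = £142,311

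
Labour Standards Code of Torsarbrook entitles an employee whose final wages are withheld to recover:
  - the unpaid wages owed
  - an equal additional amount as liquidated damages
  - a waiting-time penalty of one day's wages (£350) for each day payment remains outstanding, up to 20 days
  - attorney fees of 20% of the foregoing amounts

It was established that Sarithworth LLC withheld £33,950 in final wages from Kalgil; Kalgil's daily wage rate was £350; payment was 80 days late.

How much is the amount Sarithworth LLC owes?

£89,880

Liquidated damages (equal amount): £33,950
Penalty days: min(80, 20) = 20
Waiting-time penalty: 20 × £350 = £7,000
Subtotal: £33,950 + £33,950 + £7,000 = £74,900
Attorney fees: 20% of £74,900 = £14,980
Total award: £74,900 + £14,980 = £89,880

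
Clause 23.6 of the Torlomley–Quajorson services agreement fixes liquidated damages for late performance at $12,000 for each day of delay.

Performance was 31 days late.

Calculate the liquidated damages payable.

Liquidated damages: $372,000

Per-day damages: 31 × $12,000 = $372,000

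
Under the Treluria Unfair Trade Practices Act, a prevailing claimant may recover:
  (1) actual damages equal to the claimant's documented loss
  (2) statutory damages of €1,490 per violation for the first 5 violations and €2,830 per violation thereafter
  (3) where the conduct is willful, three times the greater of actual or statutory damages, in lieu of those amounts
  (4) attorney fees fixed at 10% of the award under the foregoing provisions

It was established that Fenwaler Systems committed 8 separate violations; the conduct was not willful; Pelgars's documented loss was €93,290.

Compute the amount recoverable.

First 5 violations: 5 × €1,490 = €7,450
Remaining violations: (8 − 5) × €2,830 = €8,490
Statutory damages: €7,450 + €8,490 = €15,940
Conduct not willful: the in-lieu enhancement does not apply.
Actual plus statutory damages: €93,290 + €15,940 = €109,230
Attorney fees: 10% of €109,230 = €10,923
Total recovery: €109,230 + €10,923 = €120,153

€120,153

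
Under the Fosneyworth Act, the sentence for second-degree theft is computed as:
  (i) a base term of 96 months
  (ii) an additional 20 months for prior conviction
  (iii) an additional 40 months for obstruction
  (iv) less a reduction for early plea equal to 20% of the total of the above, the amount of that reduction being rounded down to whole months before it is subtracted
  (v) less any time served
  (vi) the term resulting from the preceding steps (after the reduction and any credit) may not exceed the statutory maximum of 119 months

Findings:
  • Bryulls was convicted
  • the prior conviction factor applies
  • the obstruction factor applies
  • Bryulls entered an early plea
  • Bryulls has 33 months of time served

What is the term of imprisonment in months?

Prior conviction enhancement: +20 months
Obstruction enhancement: +40 months
Adjusted term: 96 months + 20 months + 40 months = 156 months
Early plea reduction: 20% of 156 months = 31 months (rounded down)
After reduction: 156 − 31 = 125 months
Less time served: 125 months − 33 months = 92 months
Cap at 119 months: 92 months is within the cap, no reduction.

Sentence: 92 months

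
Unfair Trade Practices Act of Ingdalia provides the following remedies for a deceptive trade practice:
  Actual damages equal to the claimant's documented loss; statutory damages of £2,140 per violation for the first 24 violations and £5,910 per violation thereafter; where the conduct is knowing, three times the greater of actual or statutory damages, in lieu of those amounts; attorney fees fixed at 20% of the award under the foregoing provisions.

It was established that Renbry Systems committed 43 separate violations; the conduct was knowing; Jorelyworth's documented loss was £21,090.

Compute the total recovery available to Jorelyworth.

First 24 violations: 24 × £2,140 = £51,360
Remaining violations: (43 − 24) × £5,910 = £112,290
Statutory damages: £51,360 + £112,290 = £163,650
Greater of actual damages (£21,090) or statutory damages (£163,650): £163,650
Trebled: 3 × £163,650 = £490,950
Attorney fees: 20% of £490,950 = £98,190
Total recovery: £490,950 + £98,190 = £589,140

£589,140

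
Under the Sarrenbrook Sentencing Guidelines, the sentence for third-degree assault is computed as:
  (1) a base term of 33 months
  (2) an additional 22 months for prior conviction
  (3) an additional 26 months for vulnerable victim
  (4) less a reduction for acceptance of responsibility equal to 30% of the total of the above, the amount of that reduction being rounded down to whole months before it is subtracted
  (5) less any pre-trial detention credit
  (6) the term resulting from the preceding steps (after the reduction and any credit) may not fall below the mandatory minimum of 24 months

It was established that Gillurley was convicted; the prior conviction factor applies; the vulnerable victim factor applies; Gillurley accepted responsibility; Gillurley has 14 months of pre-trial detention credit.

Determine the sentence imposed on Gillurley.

Prior conviction enhancement: +22 months
Vulnerable victim enhancement: +26 months
Adjusted term: 33 months + 22 months + 26 months = 81 months
Acceptance of responsibility reduction: 30% of 81 months = 24 months (rounded down)
After reduction: 81 − 24 = 57 months
Less pre-trial detention credit: 57 months − 14 months = 43 months
Minimum 24 months: 43 months meets the minimum, no increase.

43 months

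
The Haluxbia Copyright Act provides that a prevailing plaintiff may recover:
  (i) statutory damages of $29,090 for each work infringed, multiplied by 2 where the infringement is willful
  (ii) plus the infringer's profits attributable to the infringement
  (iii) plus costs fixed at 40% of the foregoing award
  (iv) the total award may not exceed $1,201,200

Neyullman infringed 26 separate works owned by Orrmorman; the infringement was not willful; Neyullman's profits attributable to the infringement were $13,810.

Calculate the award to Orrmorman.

Statutory damages: 26 × $29,090 = $756,340
Infringement not willful: no ×2 enhancement.
Combined award: $756,340 + $13,810 = $770,150
Costs: 40% of $770,150 = $308,060
Award plus costs: $770,150 + $308,060 = $1,078,210
Cap at $1,201,200: $1,078,210 is within the cap, no reduction.

$1,078,210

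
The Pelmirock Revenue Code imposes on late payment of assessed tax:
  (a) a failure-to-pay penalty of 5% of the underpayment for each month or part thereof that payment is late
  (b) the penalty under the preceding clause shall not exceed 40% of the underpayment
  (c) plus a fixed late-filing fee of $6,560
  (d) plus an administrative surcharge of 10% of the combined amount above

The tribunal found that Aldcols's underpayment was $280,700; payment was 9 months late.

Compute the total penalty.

Accrued rate: 5% × 9 = 45%, capped at 40% → 40%
Failure-to-pay penalty: 40% of $280,700 = $112,280
Penalty before surcharge: $112,280 + $6,560 = $118,840
Administrative surcharge: 10% of $118,840 = $11,884
Total penalty: $118,840 + $11,884 = $130,724

$130,724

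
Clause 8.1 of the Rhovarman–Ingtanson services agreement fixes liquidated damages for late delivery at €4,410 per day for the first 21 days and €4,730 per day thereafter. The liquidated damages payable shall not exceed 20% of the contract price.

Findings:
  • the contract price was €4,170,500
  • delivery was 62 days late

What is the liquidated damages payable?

€286,540

First 21 days: 21 × €4,410 = €92,610
Remaining days: (62 − 21) × €4,730 = €193,930
Accrued per-day damages: €92,610 + €193,930 = €286,540
Cap: 20% of €4,170,500 = €834,100
Cap at €834,100: €286,540 is within the cap, no reduction.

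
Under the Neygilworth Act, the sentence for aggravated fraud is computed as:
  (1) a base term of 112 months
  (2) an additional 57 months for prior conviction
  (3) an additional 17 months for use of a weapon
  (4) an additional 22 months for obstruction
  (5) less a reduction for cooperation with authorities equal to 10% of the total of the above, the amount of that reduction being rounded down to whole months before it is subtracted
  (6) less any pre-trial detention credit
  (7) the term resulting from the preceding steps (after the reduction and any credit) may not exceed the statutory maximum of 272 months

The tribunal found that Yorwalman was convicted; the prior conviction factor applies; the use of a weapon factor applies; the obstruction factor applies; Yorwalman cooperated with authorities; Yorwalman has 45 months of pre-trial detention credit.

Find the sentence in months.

Prior conviction enhancement: +57 months
Use of a weapon enhancement: +17 months
Obstruction enhancement: +22 months
Adjusted term: 112 months + 57 months + 17 months + 22 months = 208 months
Cooperation with authorities reduction: 10% of 208 months = 20 months (rounded down)
After reduction: 208 − 20 = 188 months
Less pre-trial detention credit: 188 months − 45 months = 143 months
Cap at 272 months: 143 months is within the cap, no reduction.

143 months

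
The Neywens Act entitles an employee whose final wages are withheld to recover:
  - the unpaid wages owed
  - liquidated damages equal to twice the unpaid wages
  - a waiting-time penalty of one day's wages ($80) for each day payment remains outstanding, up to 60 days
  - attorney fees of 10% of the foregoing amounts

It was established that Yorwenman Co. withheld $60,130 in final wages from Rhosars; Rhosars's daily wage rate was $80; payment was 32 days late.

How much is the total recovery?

Doubled: 2 × $60,130 = $120,260
Penalty days: min(32, 60) = 32
Waiting-time penalty: 32 × $80 = $2,560
Subtotal: $60,130 + $120,260 + $2,560 = $182,950
Attorney fees: 10% of $182,950 = $18,295
Total award: $182,950 + $18,295 = $201,245

Total award: $201,245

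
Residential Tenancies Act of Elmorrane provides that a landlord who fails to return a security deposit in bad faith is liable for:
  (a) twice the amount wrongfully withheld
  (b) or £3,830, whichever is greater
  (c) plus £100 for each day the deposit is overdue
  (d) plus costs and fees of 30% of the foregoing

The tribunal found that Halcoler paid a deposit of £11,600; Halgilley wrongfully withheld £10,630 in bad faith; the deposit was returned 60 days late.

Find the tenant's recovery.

£35,438

Doubled: 2 × £10,630 = £21,260
Minimum £3,830: £21,260 meets the minimum, no increase.
Late-return penalty: 60 × £100 = £6,000
Damages plus late penalty: £21,260 + £6,000 = £27,260
Costs and fees: 30% of £27,260 = £8,178
Total recovery: £27,260 + £8,178 = £35,438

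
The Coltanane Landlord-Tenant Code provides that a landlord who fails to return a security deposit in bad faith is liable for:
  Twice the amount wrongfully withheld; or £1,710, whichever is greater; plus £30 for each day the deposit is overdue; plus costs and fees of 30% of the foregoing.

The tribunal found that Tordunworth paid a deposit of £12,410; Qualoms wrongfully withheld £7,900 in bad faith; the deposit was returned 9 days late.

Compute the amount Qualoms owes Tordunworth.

Doubled: 2 × £7,900 = £15,800
Minimum £1,710: £15,800 meets the minimum, no increase.
Late-return penalty: 9 × £30 = £270
Damages plus late penalty: £15,800 + £270 = £16,070
Costs and fees: 30% of £16,070 = £4,821
Total recovery: £16,070 + £4,821 = £20,891

£20,891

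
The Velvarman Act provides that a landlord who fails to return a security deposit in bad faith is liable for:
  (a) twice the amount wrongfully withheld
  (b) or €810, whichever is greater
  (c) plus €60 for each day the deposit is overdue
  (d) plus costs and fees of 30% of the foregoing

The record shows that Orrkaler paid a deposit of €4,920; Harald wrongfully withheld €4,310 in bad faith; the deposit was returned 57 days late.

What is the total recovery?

Doubled: 2 × €4,310 = €8,620
Minimum €810: €8,620 meets the minimum, no increase.
Late-return penalty: 57 × €60 = €3,420
Damages plus late penalty: €8,620 + €3,420 = €12,040
Costs and fees: 30% of €12,040 = €3,612
Total recovery: €12,040 + €3,612 = €15,652

Recovery: €15,652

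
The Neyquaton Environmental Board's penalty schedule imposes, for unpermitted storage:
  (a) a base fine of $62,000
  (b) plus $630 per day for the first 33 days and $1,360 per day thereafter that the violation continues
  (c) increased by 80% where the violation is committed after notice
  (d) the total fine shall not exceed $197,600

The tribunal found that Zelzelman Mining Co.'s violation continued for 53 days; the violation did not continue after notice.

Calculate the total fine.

First 33 days: 33 × $630 = $20,790
Remaining days: (53 − 33) × $1,360 = $27,200
Per-day component: $20,790 + $27,200 = $47,990
Base plus per-day: $62,000 + $47,990 = $109,990
The violation did not continue after notice: no 80% increase.
Cap at $197,600: $109,990 is within the cap, no reduction.

$109,990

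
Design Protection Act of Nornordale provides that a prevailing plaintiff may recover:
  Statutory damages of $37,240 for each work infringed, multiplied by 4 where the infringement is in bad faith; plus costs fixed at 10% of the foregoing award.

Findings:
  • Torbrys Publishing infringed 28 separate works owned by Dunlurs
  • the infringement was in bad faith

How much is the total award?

Statutory damages: 28 × $37,240 = $1,042,720
Multiplied by 4: 4 × $1,042,720 = $4,170,880
Costs: 10% of $4,170,880 = $417,088
Award plus costs: $4,170,880 + $417,088 = $4,587,968

$4,587,968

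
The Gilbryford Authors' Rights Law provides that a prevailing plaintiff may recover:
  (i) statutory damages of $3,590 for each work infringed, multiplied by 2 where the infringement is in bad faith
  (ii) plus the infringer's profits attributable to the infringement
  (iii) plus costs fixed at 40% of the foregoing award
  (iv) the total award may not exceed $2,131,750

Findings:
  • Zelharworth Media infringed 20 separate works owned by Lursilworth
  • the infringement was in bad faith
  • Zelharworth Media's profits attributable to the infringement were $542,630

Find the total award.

Statutory damages: 20 × $3,590 = $71,800
Doubled: 2 × $71,800 = $143,600
Combined award: $143,600 + $542,630 = $686,230
Costs: 40% of $686,230 = $274,492
Award plus costs: $686,230 + $274,492 = $960,722
Cap at $2,131,750: $960,722 is within the cap, no reduction.

$960,722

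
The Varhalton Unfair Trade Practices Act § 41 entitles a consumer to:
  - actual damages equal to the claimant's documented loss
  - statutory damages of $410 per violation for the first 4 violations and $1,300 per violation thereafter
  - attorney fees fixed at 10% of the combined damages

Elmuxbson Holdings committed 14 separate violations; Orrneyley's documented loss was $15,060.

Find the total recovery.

First 4 violations: 4 × $410 = $1,640
Remaining violations: (14 − 4) × $1,300 = $13,000
Statutory damages: $1,640 + $13,000 = $14,640
Combined damages: $15,060 + $14,640 = $29,700
Attorney fees: 10% of $29,700 = $2,970
Total recovery: $29,700 + $2,970 = $32,670

$32,670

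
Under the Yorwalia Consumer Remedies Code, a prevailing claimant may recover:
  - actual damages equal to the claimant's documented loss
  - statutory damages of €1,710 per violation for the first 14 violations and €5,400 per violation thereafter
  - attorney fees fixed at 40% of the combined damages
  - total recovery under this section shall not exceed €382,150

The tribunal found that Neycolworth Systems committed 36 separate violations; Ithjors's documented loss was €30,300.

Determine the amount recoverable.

First 14 violations: 14 × €1,710 = €23,940
Remaining violations: (36 − 14) × €5,400 = €118,800
Statutory damages: €23,940 + €118,800 = €142,740
Combined damages: €30,300 + €142,740 = €173,040
Attorney fees: 40% of €173,040 = €69,216
Total before cap: €173,040 + €69,216 = €242,256
Cap at €382,150: €242,256 is within the cap, no reduction.

Total recovery: €242,256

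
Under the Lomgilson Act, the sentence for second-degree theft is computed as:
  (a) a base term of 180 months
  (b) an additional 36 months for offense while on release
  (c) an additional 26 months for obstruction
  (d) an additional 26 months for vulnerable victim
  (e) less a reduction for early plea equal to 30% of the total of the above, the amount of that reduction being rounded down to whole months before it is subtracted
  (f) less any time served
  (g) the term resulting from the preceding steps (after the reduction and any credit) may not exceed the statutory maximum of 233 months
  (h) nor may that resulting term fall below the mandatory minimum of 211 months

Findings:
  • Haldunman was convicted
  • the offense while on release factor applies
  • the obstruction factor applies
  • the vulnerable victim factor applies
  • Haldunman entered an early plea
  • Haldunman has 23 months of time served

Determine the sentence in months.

Offense while on release enhancement: +36 months
Obstruction enhancement: +26 months
Vulnerable victim enhancement: +26 months
Adjusted term: 180 months + 36 months + 26 months + 26 months = 268 months
Early plea reduction: 30% of 268 months = 80 months (rounded down)
After reduction: 268 − 80 = 188 months
Less time served: 188 months − 23 months = 165 months
Cap at 233 months: 165 months is within the cap, no reduction.
Minimum 211 months: 165 months is below the minimum → 211 months

Sentence: 211 months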